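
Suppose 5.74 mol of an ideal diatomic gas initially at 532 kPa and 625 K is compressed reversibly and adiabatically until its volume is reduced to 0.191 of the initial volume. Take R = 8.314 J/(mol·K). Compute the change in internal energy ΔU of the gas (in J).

70000 J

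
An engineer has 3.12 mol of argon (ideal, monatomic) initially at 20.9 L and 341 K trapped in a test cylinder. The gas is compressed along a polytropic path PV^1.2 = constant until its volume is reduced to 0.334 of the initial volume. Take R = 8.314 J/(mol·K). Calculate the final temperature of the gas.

P₁ = nRT₁/V₁ = 3.12×8.314×341/20.9 = 423 kPa.
Polytropic n=1.2: T₂ = T₁(V₁/V₂)^(n−1) = 341×(2.99)^0.20 = 425 K; P₂ = P₁(V₁/V₂)^n = 1580 kPa.

425 K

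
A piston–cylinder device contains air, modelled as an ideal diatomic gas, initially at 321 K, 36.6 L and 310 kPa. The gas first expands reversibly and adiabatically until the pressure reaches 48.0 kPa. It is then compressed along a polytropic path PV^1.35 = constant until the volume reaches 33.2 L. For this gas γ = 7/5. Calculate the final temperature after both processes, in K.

n = P₁V₁/(RT₁) = 310×36.6/(8.314×321) = 4.25 mol.
Step 1 — Adiabatic: T₂/T₁ = (P₂/P₁)^((γ−1)/γ) ⇒ T₂ = 321×(0.155)^0.286 = 188 K; V₂ = 139 L.
ΔU = nCvΔT = 4.25×20.8×(188−321) = -11700 J.
Q = 0 for an adiabatic process, so W = −ΔU = 11700 J.
State after step 1: P = 48.0 kPa, V = 139 L, T = 188 K.
Step 2 — Polytropic n=1.35: T₂ = T₁(V₁/V₂)^(n−1) = 188×(4.18)^0.35 = 311 K; P₂ = P₁(V₁/V₂)^n = 331 kPa.
W = (P₁V₁−P₂V₂)/(n−1) = (48.0×139−331×33.2)/0.35 = -12400 J.
ΔU = nCvΔT = 4.25×20.8×(311−188) = 10800 J.
Q = ΔU + W = -1540 J.
Net over both steps: W = -638 J, Q = -1540 J, ΔU = -907 J.

311 K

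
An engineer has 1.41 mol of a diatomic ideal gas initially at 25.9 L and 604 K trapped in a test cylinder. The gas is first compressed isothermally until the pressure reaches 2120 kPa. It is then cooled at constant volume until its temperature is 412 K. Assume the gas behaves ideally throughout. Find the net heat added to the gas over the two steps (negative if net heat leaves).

-20100 J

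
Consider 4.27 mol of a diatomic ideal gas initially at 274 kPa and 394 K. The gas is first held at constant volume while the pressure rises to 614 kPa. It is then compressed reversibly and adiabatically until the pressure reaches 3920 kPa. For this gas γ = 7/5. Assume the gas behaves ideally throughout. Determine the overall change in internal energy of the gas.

V₁ = nRT₁/P₁ = 4.27×8.314×394/274 = 51.0 L.
Step 1 — Isochoric: V stays 51.0 L; P/T = const ⇒ T₂ = 883 K, P₂ = 614 kPa.
W = 0 (no volume change).
ΔU = nCvΔT = 4.27×20.8×(883−394) = 43400 J.
Q = ΔU = 43400 J.
State after step 1: P = 614 kPa, V = 51.0 L, T = 883 K.
Step 2 — Adiabatic: T₂/T₁ = (P₂/P₁)^((γ−1)/γ) ⇒ T₂ = 883×(6.38)^0.286 = 1500 K; V₂ = 13.6 L.
ΔU = nCvΔT = 4.27×20.8×(1500−883) = 54700 J.
Q = 0 for an adiabatic process, so W = −ΔU = -54700 J.
Net over both steps: W = -54700 J, Q = 43400 J, ΔU = 98100 J.

98100 J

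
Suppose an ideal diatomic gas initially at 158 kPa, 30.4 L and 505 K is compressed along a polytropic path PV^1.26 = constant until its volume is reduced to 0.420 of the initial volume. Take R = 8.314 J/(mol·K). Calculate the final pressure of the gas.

471 kPa

Polytropic n=1.26: T₂ = T₁(V₁/V₂)^(n−1) = 505×(2.38)^0.26 = 633 K; P₂ = P₁(V₁/V₂)^n = 471 kPa.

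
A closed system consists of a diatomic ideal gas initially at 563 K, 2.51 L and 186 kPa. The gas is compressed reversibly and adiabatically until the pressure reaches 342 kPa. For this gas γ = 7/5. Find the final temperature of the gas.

670 K

Adiabatic: T₂/T₁ = (P₂/P₁)^((γ−1)/γ) ⇒ T₂ = 563×(1.84)^0.286 = 670 K; V₂ = 1.62 L.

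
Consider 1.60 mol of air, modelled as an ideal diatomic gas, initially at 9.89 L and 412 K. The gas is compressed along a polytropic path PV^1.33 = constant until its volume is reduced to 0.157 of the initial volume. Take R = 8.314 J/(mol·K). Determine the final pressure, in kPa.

6500 kPa

P₁ = nRT₁/V₁ = 1.60×8.314×412/9.89 = 554 kPa.
Polytropic n=1.33: T₂ = T₁(V₁/V₂)^(n−1) = 412×(6.37)^0.33 = 759 K; P₂ = P₁(V₁/V₂)^n = 6500 kPa.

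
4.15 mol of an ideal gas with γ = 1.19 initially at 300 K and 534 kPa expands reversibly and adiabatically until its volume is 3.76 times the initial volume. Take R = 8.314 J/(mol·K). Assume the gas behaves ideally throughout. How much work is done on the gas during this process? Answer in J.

-12100 J

V₁ = nRT₁/P₁ = 4.15×8.314×300/534 = 19.4 L.
Adiabatic: TV^(γ−1) = const ⇒ T₂ = 300×(0.266)^0.190 = 233 K; PV^γ = const ⇒ P₂ = 110 kPa.
ΔU = nCvΔT = 4.15×43.8×(233−300) = -12100 J.
Q = 0 for an adiabatic process, so W = −ΔU = 12100 J.
Work done on the gas = −W_by = -12100 J.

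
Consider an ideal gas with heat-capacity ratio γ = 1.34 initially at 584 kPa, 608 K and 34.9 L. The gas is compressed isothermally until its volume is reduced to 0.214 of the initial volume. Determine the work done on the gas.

31400 J

n = P₁V₁/(RT₁) = 584×34.9/(8.314×608) = 4.03 mol.
Isothermal: T stays 608 K; PV = const ⇒ V₂ = 7.47 L, P₂ = 2730 kPa.
W = nRT ln(V₂/V₁) = 4.03×8.314×608×ln(0.214) = -31400 J.
Work done on the gas = −W_by = 31400 J.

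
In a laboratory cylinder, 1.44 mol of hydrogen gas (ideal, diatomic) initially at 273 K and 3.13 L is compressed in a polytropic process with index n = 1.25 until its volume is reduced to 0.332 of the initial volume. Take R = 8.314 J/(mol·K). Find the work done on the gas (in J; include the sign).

P₁ = nRT₁/V₁ = 1.44×8.314×273/3.13 = 1040 kPa.
Polytropic n=1.25: T₂ = T₁(V₁/V₂)^(n−1) = 273×(3.01)^0.25 = 360 K; P₂ = P₁(V₁/V₂)^n = 4140 kPa.
W = (P₁V₁−P₂V₂)/(n−1) = (1040×3.13−4140×1.04)/0.25 = -4150 J.
Work done on the gas = −W_by = 4150 J.

4150 J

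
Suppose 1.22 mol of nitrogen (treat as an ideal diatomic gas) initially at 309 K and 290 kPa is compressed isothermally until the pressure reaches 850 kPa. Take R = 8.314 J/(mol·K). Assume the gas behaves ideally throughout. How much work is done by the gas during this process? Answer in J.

-3370 J

V₁ = nRT₁/P₁ = 1.22×8.314×309/290 = 10.8 L.
Isothermal: T stays 309 K; PV = const ⇒ V₂ = 3.69 L, P₂ = 850 kPa.
W = nRT ln(V₂/V₁) = 1.22×8.314×309×ln(0.341) = -3370 J.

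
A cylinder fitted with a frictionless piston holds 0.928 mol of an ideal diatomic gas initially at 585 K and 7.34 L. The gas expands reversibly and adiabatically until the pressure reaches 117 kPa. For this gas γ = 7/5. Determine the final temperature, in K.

P₁ = nRT₁/V₁ = 0.928×8.314×585/7.34 = 615 kPa.
Adiabatic: T₂/T₁ = (P₂/P₁)^((γ−1)/γ) ⇒ T₂ = 585×(0.190)^0.286 = 364 K; V₂ = 24.0 L.

364 K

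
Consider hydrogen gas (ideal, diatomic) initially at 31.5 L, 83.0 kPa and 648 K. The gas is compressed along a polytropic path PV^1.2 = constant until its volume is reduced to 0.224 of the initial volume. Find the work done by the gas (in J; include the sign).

-4560 J

n = P₁V₁/(RT₁) = 83.0×31.5/(8.314×648) = 0.485 mol.
Polytropic n=1.2: T₂ = T₁(V₁/V₂)^(n−1) = 648×(4.46)^0.20 = 874 K; P₂ = P₁(V₁/V₂)^n = 500 kPa.
W = (P₁V₁−P₂V₂)/(n−1) = (83.0×31.5−500×7.06)/0.20 = -4560 J.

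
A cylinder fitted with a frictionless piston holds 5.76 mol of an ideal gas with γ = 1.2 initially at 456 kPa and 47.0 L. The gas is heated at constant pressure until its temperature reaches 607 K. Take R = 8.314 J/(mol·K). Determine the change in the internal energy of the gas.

38200 J

T₁ = P₁V₁/(nR) = 456×47.0/(5.76×8.314) = 448 K.
Isobaric: P stays 456 kPa; V/T = const ⇒ T₂ = 607 K, V₂ = 63.7 L.
For an ideal gas ΔU = nCvΔT with Cv = R/(γ−1) = 41.6 J/(mol·K).
ΔU = 5.76×41.6×(607−448) = 38200 J.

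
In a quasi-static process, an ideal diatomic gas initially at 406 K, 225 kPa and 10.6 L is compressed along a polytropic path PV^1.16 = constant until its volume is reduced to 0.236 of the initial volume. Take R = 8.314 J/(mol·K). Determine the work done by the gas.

n = P₁V₁/(RT₁) = 225×10.6/(8.314×406) = 0.707 mol.
Polytropic n=1.16: T₂ = T₁(V₁/V₂)^(n−1) = 406×(4.24)^0.16 = 512 K; P₂ = P₁(V₁/V₂)^n = 1200 kPa.
W = (P₁V₁−P₂V₂)/(n−1) = (225×10.6−1200×2.50)/0.16 = -3870 J.

-3870 J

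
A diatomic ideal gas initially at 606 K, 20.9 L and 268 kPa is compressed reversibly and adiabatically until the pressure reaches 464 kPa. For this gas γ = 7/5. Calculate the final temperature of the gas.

709 K

Adiabatic: T₂/T₁ = (P₂/P₁)^((γ−1)/γ) ⇒ T₂ = 606×(1.73)^0.286 = 709 K; V₂ = 14.1 L.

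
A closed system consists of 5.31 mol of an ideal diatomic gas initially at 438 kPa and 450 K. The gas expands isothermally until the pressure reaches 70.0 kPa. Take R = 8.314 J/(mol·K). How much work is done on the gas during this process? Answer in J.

-36400 J

V₁ = nRT₁/P₁ = 5.31×8.314×450/438 = 45.4 L.
Isothermal: T stays 450 K; PV = const ⇒ V₂ = 284 L, P₂ = 70.0 kPa.
W = nRT ln(V₂/V₁) = 5.31×8.314×450×ln(6.26) = 36400 J.
Work done on the gas = −W_by = -36400 J.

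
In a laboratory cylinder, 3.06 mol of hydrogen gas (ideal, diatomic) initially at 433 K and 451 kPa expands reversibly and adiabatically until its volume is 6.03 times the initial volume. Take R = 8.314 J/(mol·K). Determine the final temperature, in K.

211 K

V₁ = nRT₁/P₁ = 3.06×8.314×433/451 = 24.4 L.
Adiabatic: TV^(γ−1) = const ⇒ T₂ = 433×(0.166)^0.400 = 211 K; PV^γ = const ⇒ P₂ = 36.5 kPa.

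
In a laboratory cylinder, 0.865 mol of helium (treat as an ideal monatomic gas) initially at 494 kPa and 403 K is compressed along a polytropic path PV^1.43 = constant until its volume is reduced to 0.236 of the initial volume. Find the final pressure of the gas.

3890 kPa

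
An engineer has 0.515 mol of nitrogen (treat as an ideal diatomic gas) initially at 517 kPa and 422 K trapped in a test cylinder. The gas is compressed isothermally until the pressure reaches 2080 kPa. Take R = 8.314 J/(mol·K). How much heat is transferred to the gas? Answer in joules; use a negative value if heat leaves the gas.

V₁ = nRT₁/P₁ = 0.515×8.314×422/517 = 3.49 L.
Isothermal: T stays 422 K; PV = const ⇒ V₂ = 0.869 L, P₂ = 2080 kPa.
ΔU = 0 (ideal gas, T constant).
W = nRT ln(V₂/V₁) = 0.515×8.314×422×ln(0.249) = -2520 J.
Q = ΔU + W = -2520 J.

-2520 J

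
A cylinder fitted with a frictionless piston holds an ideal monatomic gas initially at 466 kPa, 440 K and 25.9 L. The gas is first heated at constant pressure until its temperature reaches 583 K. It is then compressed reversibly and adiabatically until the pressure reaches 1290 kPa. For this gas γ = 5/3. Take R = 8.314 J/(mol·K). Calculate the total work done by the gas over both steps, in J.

-8140 J

n = P₁V₁/(RT₁) = 466×25.9/(8.314×440) = 3.30 mol.
Step 1 — Isobaric: P stays 466 kPa; V/T = const ⇒ T₂ = 583 K, V₂ = 34.3 L.
W = PΔV = 466×(34.3−25.9) kPa·L = 3920 J.
ΔU = nCvΔT = 3.30×12.5×(583−440) = 5880 J.
Q = ΔU + W = nCpΔT = 9810 J.
State after step 1: P = 466 kPa, V = 34.3 L, T = 583 K.
Step 2 — Adiabatic: T₂/T₁ = (P₂/P₁)^((γ−1)/γ) ⇒ T₂ = 583×(2.77)^0.400 = 876 K; V₂ = 18.6 L.
ΔU = nCvΔT = 3.30×12.5×(876−583) = 12100 J.
Q = 0 for an adiabatic process, so W = −ΔU = -12100 J.
Net over both steps: W = -8140 J, Q = 9810 J, ΔU = 17900 J.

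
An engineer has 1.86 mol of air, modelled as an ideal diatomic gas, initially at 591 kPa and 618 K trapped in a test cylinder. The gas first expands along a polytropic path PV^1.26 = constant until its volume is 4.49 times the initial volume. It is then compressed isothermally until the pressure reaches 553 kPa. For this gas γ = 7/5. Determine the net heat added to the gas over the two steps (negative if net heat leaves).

-7650 J

V₁ = nRT₁/P₁ = 1.86×8.314×618/591 = 16.2 L.
Step 1 — Polytropic n=1.26: T₂ = T₁(V₁/V₂)^(n−1) = 618×(0.223)^0.26 = 418 K; P₂ = P₁(V₁/V₂)^n = 89.1 kPa.
W = (P₁V₁−P₂V₂)/(n−1) = (591×16.2−89.1×72.6)/0.26 = 11900 J.
ΔU = nCvΔT = 1.86×20.8×(418−618) = -7720 J.
Q = ΔU + W = 4160 J.
State after step 1: P = 89.1 kPa, V = 72.6 L, T = 418 K.
Step 2 — Isothermal: T stays 418 K; PV = const ⇒ V₂ = 11.7 L, P₂ = 553 kPa.
ΔU = 0 (ideal gas, T constant).
W = nRT ln(V₂/V₁) = 1.86×8.314×418×ln(0.161) = -11800 J.
Q = ΔU + W = -11800 J.
Net over both steps: W = 73.7 J, Q = -7650 J, ΔU = -7720 J.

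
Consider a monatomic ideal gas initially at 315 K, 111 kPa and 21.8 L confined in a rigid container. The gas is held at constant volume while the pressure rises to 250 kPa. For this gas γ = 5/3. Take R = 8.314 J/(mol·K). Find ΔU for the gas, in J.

n = P₁V₁/(RT₁) = 111×21.8/(8.314×315) = 0.924 mol.
Isochoric: V stays 21.8 L; P/T = const ⇒ T₂ = 709 K, P₂ = 250 kPa.
For an ideal gas ΔU = nCvΔT with Cv = (3/2)R = 12.5 J/(mol·K).
ΔU = 0.924×12.5×(709−315) = 4550 J.

4550 J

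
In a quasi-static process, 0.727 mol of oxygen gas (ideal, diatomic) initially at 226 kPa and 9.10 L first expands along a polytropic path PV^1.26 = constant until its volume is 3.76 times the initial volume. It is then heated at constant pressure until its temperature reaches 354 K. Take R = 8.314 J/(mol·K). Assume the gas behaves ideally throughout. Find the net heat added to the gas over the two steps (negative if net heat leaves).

T₁ = P₁V₁/(nR) = 226×9.10/(0.727×8.314) = 340 K.
Step 1 — Polytropic n=1.26: T₂ = T₁(V₁/V₂)^(n−1) = 340×(0.266)^0.26 = 241 K; P₂ = P₁(V₁/V₂)^n = 42.6 kPa.
W = (P₁V₁−P₂V₂)/(n−1) = (226×9.10−42.6×34.2)/0.26 = 2300 J.
ΔU = nCvΔT = 0.727×20.8×(241−340) = -1500 J.
Q = ΔU + W = 807 J.
State after step 1: P = 42.6 kPa, V = 34.2 L, T = 241 K.
Step 2 — Isobaric: P stays 42.6 kPa; V/T = const ⇒ T₂ = 354 K, V₂ = 50.2 L.
W = PΔV = 42.6×(50.2−34.2) kPa·L = 682 J.
ΔU = nCvΔT = 0.727×20.8×(354−241) = 1710 J.
Q = ΔU + W = nCpΔT = 2390 J.
Net over both steps: W = 2990 J, Q = 3190 J, ΔU = 208 J.

3190 J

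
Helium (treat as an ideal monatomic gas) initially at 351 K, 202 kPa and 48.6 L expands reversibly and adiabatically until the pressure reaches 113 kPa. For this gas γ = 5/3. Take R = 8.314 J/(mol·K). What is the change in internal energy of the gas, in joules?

n = P₁V₁/(RT₁) = 202×48.6/(8.314×351) = 3.36 mol.
Adiabatic: T₂/T₁ = (P₂/P₁)^((γ−1)/γ) ⇒ T₂ = 351×(0.559)^0.400 = 278 K; V₂ = 68.9 L.
For an ideal gas ΔU = nCvΔT with Cv = (3/2)R = 12.5 J/(mol·K).
ΔU = 3.36×12.5×(278−351) = -3050 J.

-3050 J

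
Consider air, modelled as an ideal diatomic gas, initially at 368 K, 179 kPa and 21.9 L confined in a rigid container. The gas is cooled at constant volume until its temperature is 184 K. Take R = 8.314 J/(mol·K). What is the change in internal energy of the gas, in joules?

-4900 J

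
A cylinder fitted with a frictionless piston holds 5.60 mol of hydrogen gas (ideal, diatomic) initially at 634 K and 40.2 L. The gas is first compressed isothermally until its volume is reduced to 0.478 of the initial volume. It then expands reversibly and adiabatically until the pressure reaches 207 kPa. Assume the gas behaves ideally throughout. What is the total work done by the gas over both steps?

P₁ = nRT₁/V₁ = 5.60×8.314×634/40.2 = 734 kPa.
Step 1 — Isothermal: T stays 634 K; PV = const ⇒ V₂ = 19.2 L, P₂ = 1540 kPa.
ΔU = 0 (ideal gas, T constant).
W = nRT ln(V₂/V₁) = 5.60×8.314×634×ln(0.478) = -21800 J.
Q = ΔU + W = -21800 J.
State after step 1: P = 1540 kPa, V = 19.2 L, T = 634 K.
Step 2 — Adiabatic: T₂/T₁ = (P₂/P₁)^((γ−1)/γ) ⇒ T₂ = 634×(0.135)^0.286 = 358 K; V₂ = 80.4 L.
ΔU = nCvΔT = 5.60×20.8×(358−634) = -32200 J.
Q = 0 for an adiabatic process, so W = −ΔU = 32200 J.
Net over both steps: W = 10400 J, Q = -21800 J, ΔU = -32200 J.

10400 J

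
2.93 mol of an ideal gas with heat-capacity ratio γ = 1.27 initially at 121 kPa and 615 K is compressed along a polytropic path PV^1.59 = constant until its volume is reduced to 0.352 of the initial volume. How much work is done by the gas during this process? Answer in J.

V₁ = nRT₁/P₁ = 2.93×8.314×615/121 = 124 L.
Polytropic n=1.59: T₂ = T₁(V₁/V₂)^(n−1) = 615×(2.84)^0.59 = 1140 K; P₂ = P₁(V₁/V₂)^n = 636 kPa.
W = (P₁V₁−P₂V₂)/(n−1) = (121×124−636×43.6)/0.59 = -21600 J.

-21600 J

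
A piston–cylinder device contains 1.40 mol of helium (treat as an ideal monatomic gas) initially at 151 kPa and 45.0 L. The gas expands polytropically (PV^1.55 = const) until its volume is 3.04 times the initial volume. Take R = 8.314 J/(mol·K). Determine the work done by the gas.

T₁ = P₁V₁/(nR) = 151×45.0/(1.40×8.314) = 584 K.
Polytropic n=1.55: T₂ = T₁(V₁/V₂)^(n−1) = 584×(0.329)^0.55 = 317 K; P₂ = P₁(V₁/V₂)^n = 26.9 kPa.
W = (P₁V₁−P₂V₂)/(n−1) = (151×45.0−26.9×137)/0.55 = 5650 J.

5650 J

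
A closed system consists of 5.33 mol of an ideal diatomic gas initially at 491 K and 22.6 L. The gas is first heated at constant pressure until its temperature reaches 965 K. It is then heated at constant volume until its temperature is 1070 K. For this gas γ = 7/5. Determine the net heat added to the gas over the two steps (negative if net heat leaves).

85100 J

P₁ = nRT₁/V₁ = 5.33×8.314×491/22.6 = 963 kPa.
Step 1 — Isobaric: P stays 963 kPa; V/T = const ⇒ T₂ = 965 K, V₂ = 44.4 L.
W = PΔV = 963×(44.4−22.6) kPa·L = 21000 J.
ΔU = nCvΔT = 5.33×20.8×(965−491) = 52500 J.
Q = ΔU + W = nCpΔT = 73500 J.
State after step 1: P = 963 kPa, V = 44.4 L, T = 965 K.
Step 2 — Isochoric: V stays 44.4 L; P/T = const ⇒ T₂ = 1070 K, P₂ = 1070 kPa.
W = 0 (no volume change).
ΔU = nCvΔT = 5.33×20.8×(1070−965) = 11600 J.
Q = ΔU = 11600 J.
Net over both steps: W = 21000 J, Q = 85100 J, ΔU = 64100 J.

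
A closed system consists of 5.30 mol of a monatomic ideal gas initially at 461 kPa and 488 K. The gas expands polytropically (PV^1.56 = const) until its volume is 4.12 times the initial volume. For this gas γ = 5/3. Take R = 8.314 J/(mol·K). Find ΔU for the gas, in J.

V₁ = nRT₁/P₁ = 5.30×8.314×488/461 = 46.6 L.
Polytropic n=1.56: T₂ = T₁(V₁/V₂)^(n−1) = 488×(0.243)^0.56 = 221 K; P₂ = P₁(V₁/V₂)^n = 50.6 kPa.
For an ideal gas ΔU = nCvΔT with Cv = (3/2)R = 12.5 J/(mol·K).
ΔU = 5.30×12.5×(221−488) = -17700 J.

-17700 J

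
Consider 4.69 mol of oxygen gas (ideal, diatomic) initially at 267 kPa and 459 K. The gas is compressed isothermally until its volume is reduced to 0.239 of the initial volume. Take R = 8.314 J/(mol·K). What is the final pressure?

1120 kPa

V₁ = nRT₁/P₁ = 4.69×8.314×459/267 = 67.0 L.
Isothermal: T stays 459 K; PV = const ⇒ V₂ = 16.0 L, P₂ = 1120 kPa.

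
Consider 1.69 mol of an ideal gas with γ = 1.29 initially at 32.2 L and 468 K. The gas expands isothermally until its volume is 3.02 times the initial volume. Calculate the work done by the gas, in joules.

P₁ = nRT₁/V₁ = 1.69×8.314×468/32.2 = 204 kPa.
Isothermal: T stays 468 K; PV = const ⇒ V₂ = 97.2 L, P₂ = 67.6 kPa.
W = nRT ln(V₂/V₁) = 1.69×8.314×468×ln(3.02) = 7270 J.

7270 J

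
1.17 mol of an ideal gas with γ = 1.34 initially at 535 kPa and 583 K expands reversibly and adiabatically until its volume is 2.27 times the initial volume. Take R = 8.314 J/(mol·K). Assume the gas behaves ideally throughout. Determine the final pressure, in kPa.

V₁ = nRT₁/P₁ = 1.17×8.314×583/535 = 10.6 L.
Adiabatic: TV^(γ−1) = const ⇒ T₂ = 583×(0.441)^0.340 = 441 K; PV^γ = const ⇒ P₂ = 178 kPa.

178 kPa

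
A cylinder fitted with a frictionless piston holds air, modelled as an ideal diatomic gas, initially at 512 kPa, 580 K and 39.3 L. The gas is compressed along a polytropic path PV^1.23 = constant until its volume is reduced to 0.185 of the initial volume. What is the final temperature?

Polytropic n=1.23: T₂ = T₁(V₁/V₂)^(n−1) = 580×(5.41)^0.23 = 855 K; P₂ = P₁(V₁/V₂)^n = 4080 kPa.

855 K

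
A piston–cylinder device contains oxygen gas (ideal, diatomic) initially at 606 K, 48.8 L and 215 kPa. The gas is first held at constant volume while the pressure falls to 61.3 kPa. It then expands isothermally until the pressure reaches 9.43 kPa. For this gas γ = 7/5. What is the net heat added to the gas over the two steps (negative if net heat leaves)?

-13200 J

n = P₁V₁/(RT₁) = 215×48.8/(8.314×606) = 2.08 mol.
Step 1 — Isochoric: V stays 48.8 L; P/T = const ⇒ T₂ = 173 K, P₂ = 61.3 kPa.
W = 0 (no volume change).
ΔU = nCvΔT = 2.08×20.8×(173−606) = -18800 J.
Q = ΔU = -18800 J.
State after step 1: P = 61.3 kPa, V = 48.8 L, T = 173 K.
Step 2 — Isothermal: T stays 173 K; PV = const ⇒ V₂ = 317 L, P₂ = 9.43 kPa.
ΔU = 0 (ideal gas, T constant).
W = nRT ln(V₂/V₁) = 2.08×8.314×173×ln(6.50) = 5600 J.
Q = ΔU + W = 5600 J.
Net over both steps: W = 5600 J, Q = -13200 J, ΔU = -18800 J.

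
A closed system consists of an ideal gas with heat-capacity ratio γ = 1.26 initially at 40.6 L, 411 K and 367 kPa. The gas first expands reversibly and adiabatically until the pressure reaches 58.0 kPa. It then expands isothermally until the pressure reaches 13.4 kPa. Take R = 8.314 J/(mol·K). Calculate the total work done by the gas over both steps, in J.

33100 J

n = P₁V₁/(RT₁) = 367×40.6/(8.314×411) = 4.36 mol.
Step 1 — Adiabatic: T₂/T₁ = (P₂/P₁)^((γ−1)/γ) ⇒ T₂ = 411×(0.158)^0.206 = 281 K; V₂ = 176 L.
ΔU = nCvΔT = 4.36×32.0×(281−411) = -18100 J.
Q = 0 for an adiabatic process, so W = −ΔU = 18100 J.
State after step 1: P = 58.0 kPa, V = 176 L, T = 281 K.
Step 2 — Isothermal: T stays 281 K; PV = const ⇒ V₂ = 760 L, P₂ = 13.4 kPa.
ΔU = 0 (ideal gas, T constant).
W = nRT ln(V₂/V₁) = 4.36×8.314×281×ln(4.33) = 14900 J.
Q = ΔU + W = 14900 J.
Net over both steps: W = 33100 J, Q = 14900 J, ΔU = -18100 J.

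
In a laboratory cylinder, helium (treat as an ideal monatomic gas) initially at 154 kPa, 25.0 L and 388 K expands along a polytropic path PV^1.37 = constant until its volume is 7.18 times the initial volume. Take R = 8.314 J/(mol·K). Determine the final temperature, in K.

Polytropic n=1.37: T₂ = T₁(V₁/V₂)^(n−1) = 388×(0.139)^0.37 = 187 K; P₂ = P₁(V₁/V₂)^n = 10.3 kPa.

187 K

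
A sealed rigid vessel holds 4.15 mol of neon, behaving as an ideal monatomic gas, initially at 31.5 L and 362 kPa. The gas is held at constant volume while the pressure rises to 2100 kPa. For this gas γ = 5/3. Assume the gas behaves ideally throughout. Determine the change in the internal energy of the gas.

T₁ = P₁V₁/(nR) = 362×31.5/(4.15×8.314) = 330 K.
Isochoric: V stays 31.5 L; P/T = const ⇒ T₂ = 1920 K, P₂ = 2100 kPa.
For an ideal gas ΔU = nCvΔT with Cv = (3/2)R = 12.5 J/(mol·K).
ΔU = 4.15×12.5×(1920−330) = 82100 J.

82100 J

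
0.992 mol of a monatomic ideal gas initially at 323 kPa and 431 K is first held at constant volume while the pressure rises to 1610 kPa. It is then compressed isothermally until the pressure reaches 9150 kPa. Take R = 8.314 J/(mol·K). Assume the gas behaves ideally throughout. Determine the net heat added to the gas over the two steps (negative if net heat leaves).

-9540 J

V₁ = nRT₁/P₁ = 0.992×8.314×431/323 = 11.0 L.
Step 1 — Isochoric: V stays 11.0 L; P/T = const ⇒ T₂ = 2150 K, P₂ = 1610 kPa.
W = 0 (no volume change).
ΔU = nCvΔT = 0.992×12.5×(2150−431) = 21200 J.
Q = ΔU = 21200 J.
State after step 1: P = 1610 kPa, V = 11.0 L, T = 2150 K.
Step 2 — Isothermal: T stays 2150 K; PV = const ⇒ V₂ = 1.94 L, P₂ = 9150 kPa.
ΔU = 0 (ideal gas, T constant).
W = nRT ln(V₂/V₁) = 0.992×8.314×2150×ln(0.176) = -30800 J.
Q = ΔU + W = -30800 J.
Net over both steps: W = -30800 J, Q = -9540 J, ΔU = 21200 J.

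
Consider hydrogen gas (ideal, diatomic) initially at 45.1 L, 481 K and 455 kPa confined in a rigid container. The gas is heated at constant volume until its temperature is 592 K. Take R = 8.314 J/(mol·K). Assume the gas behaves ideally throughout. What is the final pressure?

560 kPa

Isochoric: V stays 45.1 L; P/T = const ⇒ T₂ = 592 K, P₂ = 560 kPa.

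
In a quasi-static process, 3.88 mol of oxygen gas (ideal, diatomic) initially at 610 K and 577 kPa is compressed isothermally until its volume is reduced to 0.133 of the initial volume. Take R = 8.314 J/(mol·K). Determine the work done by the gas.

V₁ = nRT₁/P₁ = 3.88×8.314×610/577 = 34.1 L.
Isothermal: T stays 610 K; PV = const ⇒ V₂ = 4.54 L, P₂ = 4340 kPa.
W = nRT ln(V₂/V₁) = 3.88×8.314×610×ln(0.133) = -39700 J.

-39700 J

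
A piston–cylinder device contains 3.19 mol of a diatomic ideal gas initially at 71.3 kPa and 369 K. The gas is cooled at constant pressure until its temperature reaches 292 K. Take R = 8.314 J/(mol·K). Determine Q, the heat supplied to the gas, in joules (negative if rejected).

-7150 J

V₁ = nRT₁/P₁ = 3.19×8.314×369/71.3 = 137 L.
Isobaric: P stays 71.3 kPa; V/T = const ⇒ T₂ = 292 K, V₂ = 109 L.
W = PΔV = 71.3×(109−137) kPa·L = -2040 J.
ΔU = nCvΔT = 3.19×20.8×(292−369) = -5110 J.
Q = ΔU + W = nCpΔT = -7150 J.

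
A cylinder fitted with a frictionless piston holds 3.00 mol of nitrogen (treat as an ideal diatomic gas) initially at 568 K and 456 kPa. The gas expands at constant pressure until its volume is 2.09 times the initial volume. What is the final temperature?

V₁ = nRT₁/P₁ = 3.00×8.314×568/456 = 31.1 L.
Isobaric: P stays 456 kPa; V/T = const ⇒ T₂ = 1190 K, V₂ = 64.9 L.

1190 K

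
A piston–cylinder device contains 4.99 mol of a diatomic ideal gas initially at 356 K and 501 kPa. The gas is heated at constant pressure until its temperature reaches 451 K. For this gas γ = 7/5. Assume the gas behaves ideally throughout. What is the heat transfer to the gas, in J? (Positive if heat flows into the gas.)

13800 J

V₁ = nRT₁/P₁ = 4.99×8.314×356/501 = 29.5 L.
Isobaric: P stays 501 kPa; V/T = const ⇒ T₂ = 451 K, V₂ = 37.3 L.
W = PΔV = 501×(37.3−29.5) kPa·L = 3940 J.
ΔU = nCvΔT = 4.99×20.8×(451−356) = 9850 J.
Q = ΔU + W = nCpΔT = 13800 J.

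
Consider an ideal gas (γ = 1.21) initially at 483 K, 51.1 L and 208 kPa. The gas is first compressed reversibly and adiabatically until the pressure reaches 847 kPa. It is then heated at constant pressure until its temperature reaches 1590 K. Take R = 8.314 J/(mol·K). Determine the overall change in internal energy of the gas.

116000 J

n = P₁V₁/(RT₁) = 208×51.1/(8.314×483) = 2.65 mol.
Step 1 — Adiabatic: T₂/T₁ = (P₂/P₁)^((γ−1)/γ) ⇒ T₂ = 483×(4.07)^0.174 = 616 K; V₂ = 16.0 L.
ΔU = nCvΔT = 2.65×39.6×(616−483) = 14000 J.
Q = 0 for an adiabatic process, so W = −ΔU = -14000 J.
State after step 1: P = 847 kPa, V = 16.0 L, T = 616 K.
Step 2 — Isobaric: P stays 847 kPa; V/T = const ⇒ T₂ = 1590 K, V₂ = 41.3 L.
W = PΔV = 847×(41.3−16.0) kPa·L = 21400 J.
ΔU = nCvΔT = 2.65×39.6×(1590−616) = 102000 J.
Q = ΔU + W = nCpΔT = 123000 J.
Net over both steps: W = 7460 J, Q = 123000 J, ΔU = 116000 J.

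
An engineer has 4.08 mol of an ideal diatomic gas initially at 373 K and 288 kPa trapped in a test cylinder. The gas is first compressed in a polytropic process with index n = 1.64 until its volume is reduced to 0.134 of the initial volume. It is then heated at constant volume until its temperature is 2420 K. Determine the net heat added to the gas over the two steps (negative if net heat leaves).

122000 J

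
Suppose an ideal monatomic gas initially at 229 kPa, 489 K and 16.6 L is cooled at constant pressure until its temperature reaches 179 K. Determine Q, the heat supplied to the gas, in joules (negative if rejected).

n = P₁V₁/(RT₁) = 229×16.6/(8.314×489) = 0.935 mol.
Isobaric: P stays 229 kPa; V/T = const ⇒ T₂ = 179 K, V₂ = 6.08 L.
W = PΔV = 229×(6.08−16.6) kPa·L = -2410 J.
ΔU = nCvΔT = 0.935×12.5×(179−489) = -3610 J.
Q = ΔU + W = nCpΔT = -6020 J.

-6020 J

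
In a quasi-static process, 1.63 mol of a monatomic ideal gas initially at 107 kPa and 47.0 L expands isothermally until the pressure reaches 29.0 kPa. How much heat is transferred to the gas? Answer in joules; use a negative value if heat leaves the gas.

6570 J

T₁ = P₁V₁/(nR) = 107×47.0/(1.63×8.314) = 371 K.
Isothermal: T stays 371 K; PV = const ⇒ V₂ = 173 L, P₂ = 29.0 kPa.
ΔU = 0 (ideal gas, T constant).
W = nRT ln(V₂/V₁) = 1.63×8.314×371×ln(3.69) = 6570 J.
Q = ΔU + W = 6570 J.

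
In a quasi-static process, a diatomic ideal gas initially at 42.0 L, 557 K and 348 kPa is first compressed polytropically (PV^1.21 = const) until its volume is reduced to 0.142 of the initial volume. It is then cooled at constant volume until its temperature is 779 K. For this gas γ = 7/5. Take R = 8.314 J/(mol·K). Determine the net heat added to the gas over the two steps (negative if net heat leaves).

-20700 J

n = P₁V₁/(RT₁) = 348×42.0/(8.314×557) = 3.16 mol.
Step 1 — Polytropic n=1.21: T₂ = T₁(V₁/V₂)^(n−1) = 557×(7.04)^0.21 = 839 K; P₂ = P₁(V₁/V₂)^n = 3690 kPa.
W = (P₁V₁−P₂V₂)/(n−1) = (348×42.0−3690×5.96)/0.21 = -35300 J.
ΔU = nCvΔT = 3.16×20.8×(839−557) = 18500 J.
Q = ΔU + W = -16800 J.
State after step 1: P = 3690 kPa, V = 5.96 L, T = 839 K.
Step 2 — Isochoric: V stays 5.96 L; P/T = const ⇒ T₂ = 779 K, P₂ = 3430 kPa.
W = 0 (no volume change).
ΔU = nCvΔT = 3.16×20.8×(779−839) = -3950 J.
Q = ΔU = -3950 J.
Net over both steps: W = -35300 J, Q = -20700 J, ΔU = 14600 J.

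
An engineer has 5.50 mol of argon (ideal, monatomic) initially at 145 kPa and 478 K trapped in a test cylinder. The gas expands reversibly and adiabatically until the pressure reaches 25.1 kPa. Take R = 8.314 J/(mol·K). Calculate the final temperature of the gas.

237 K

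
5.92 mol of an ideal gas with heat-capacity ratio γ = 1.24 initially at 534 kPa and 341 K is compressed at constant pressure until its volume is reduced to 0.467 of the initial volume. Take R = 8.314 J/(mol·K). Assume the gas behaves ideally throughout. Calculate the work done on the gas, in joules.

8950 J

V₁ = nRT₁/P₁ = 5.92×8.314×341/534 = 31.4 L.
Isobaric: P stays 534 kPa; V/T = const ⇒ T₂ = 159 K, V₂ = 14.7 L.
W = PΔV = 534×(14.7−31.4) kPa·L = -8950 J.
Work done on the gas = −W_by = 8950 J.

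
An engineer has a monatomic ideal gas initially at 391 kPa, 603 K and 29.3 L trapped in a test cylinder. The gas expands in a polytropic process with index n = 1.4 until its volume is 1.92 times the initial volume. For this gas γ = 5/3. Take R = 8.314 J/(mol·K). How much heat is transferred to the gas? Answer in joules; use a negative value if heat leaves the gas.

n = P₁V₁/(RT₁) = 391×29.3/(8.314×603) = 2.29 mol.
Polytropic n=1.4: T₂ = T₁(V₁/V₂)^(n−1) = 603×(0.521)^0.40 = 465 K; P₂ = P₁(V₁/V₂)^n = 157 kPa.
W = (P₁V₁−P₂V₂)/(n−1) = (391×29.3−157×56.3)/0.40 = 6580 J.
ΔU = nCvΔT = 2.29×12.5×(465−603) = -3950 J.
Q = ΔU + W = 2630 J.

2630 J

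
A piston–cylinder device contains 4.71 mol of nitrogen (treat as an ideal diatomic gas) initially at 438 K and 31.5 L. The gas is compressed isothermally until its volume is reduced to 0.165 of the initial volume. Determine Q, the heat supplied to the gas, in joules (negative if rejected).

-30900 J

P₁ = nRT₁/V₁ = 4.71×8.314×438/31.5 = 544 kPa.
Isothermal: T stays 438 K; PV = const ⇒ V₂ = 5.20 L, P₂ = 3300 kPa.
ΔU = 0 (ideal gas, T constant).
W = nRT ln(V₂/V₁) = 4.71×8.314×438×ln(0.165) = -30900 J.
Q = ΔU + W = -30900 J.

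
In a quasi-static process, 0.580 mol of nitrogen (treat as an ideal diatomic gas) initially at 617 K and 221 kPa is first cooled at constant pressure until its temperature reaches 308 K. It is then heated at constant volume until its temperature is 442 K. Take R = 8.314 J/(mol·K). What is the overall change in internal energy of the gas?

V₁ = nRT₁/P₁ = 0.580×8.314×617/221 = 13.5 L.
Step 1 — Isobaric: P stays 221 kPa; V/T = const ⇒ T₂ = 308 K, V₂ = 6.72 L.
W = PΔV = 221×(6.72−13.5) kPa·L = -1490 J.
ΔU = nCvΔT = 0.580×20.8×(308−617) = -3730 J.
Q = ΔU + W = nCpΔT = -5220 J.
State after step 1: P = 221 kPa, V = 6.72 L, T = 308 K.
Step 2 — Isochoric: V stays 6.72 L; P/T = const ⇒ T₂ = 442 K, P₂ = 317 kPa.
W = 0 (no volume change).
ΔU = nCvΔT = 0.580×20.8×(442−308) = 1620 J.
Q = ΔU = 1620 J.
Net over both steps: W = -1490 J, Q = -3600 J, ΔU = -2110 J.

-2110 J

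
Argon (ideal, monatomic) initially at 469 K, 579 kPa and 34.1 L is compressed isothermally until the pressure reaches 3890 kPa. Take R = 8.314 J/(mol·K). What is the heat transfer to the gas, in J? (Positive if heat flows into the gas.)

-37600 J

n = P₁V₁/(RT₁) = 579×34.1/(8.314×469) = 5.06 mol.
Isothermal: T stays 469 K; PV = const ⇒ V₂ = 5.08 L, P₂ = 3890 kPa.
ΔU = 0 (ideal gas, T constant).
W = nRT ln(V₂/V₁) = 5.06×8.314×469×ln(0.149) = -37600 J.
Q = ΔU + W = -37600 J.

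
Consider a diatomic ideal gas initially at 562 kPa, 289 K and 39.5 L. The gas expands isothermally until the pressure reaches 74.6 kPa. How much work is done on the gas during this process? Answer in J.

n = P₁V₁/(RT₁) = 562×39.5/(8.314×289) = 9.24 mol.
Isothermal: T stays 289 K; PV = const ⇒ V₂ = 298 L, P₂ = 74.6 kPa.
W = nRT ln(V₂/V₁) = 9.24×8.314×289×ln(7.53) = 44800 J.
Work done on the gas = −W_by = -44800 J.

-44800 J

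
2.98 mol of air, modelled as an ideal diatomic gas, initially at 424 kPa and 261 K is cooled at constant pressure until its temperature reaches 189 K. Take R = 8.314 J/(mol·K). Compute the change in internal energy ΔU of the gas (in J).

V₁ = nRT₁/P₁ = 2.98×8.314×261/424 = 15.3 L.
Isobaric: P stays 424 kPa; V/T = const ⇒ T₂ = 189 K, V₂ = 11.0 L.
For an ideal gas ΔU = nCvΔT with Cv = (5/2)R = 20.8 J/(mol·K).
ΔU = 2.98×20.8×(189−261) = -4460 J.

-4460 J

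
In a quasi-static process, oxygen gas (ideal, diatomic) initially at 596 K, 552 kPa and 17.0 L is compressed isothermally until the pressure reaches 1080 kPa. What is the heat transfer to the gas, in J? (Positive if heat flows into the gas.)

-6300 J

n = P₁V₁/(RT₁) = 552×17.0/(8.314×596) = 1.89 mol.
Isothermal: T stays 596 K; PV = const ⇒ V₂ = 8.69 L, P₂ = 1080 kPa.
ΔU = 0 (ideal gas, T constant).
W = nRT ln(V₂/V₁) = 1.89×8.314×596×ln(0.511) = -6300 J.
Q = ΔU + W = -6300 J.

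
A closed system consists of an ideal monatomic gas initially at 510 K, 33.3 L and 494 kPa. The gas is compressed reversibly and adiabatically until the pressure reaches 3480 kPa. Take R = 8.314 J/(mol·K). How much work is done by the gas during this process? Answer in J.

-29200 J

n = P₁V₁/(RT₁) = 494×33.3/(8.314×510) = 3.88 mol.
Adiabatic: T₂/T₁ = (P₂/P₁)^((γ−1)/γ) ⇒ T₂ = 510×(7.04)^0.400 = 1110 K; V₂ = 10.3 L.
ΔU = nCvΔT = 3.88×12.5×(1110−510) = 29200 J.
Q = 0 for an adiabatic process, so W = −ΔU = -29200 J.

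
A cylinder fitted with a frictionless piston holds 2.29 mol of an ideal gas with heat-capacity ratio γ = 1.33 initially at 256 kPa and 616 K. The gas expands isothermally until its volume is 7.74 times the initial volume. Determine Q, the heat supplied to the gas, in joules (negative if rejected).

24000 J

V₁ = nRT₁/P₁ = 2.29×8.314×616/256 = 45.8 L.
Isothermal: T stays 616 K; PV = const ⇒ V₂ = 355 L, P₂ = 33.1 kPa.
ΔU = 0 (ideal gas, T constant).
W = nRT ln(V₂/V₁) = 2.29×8.314×616×ln(7.74) = 24000 J.
Q = ΔU + W = 24000 J.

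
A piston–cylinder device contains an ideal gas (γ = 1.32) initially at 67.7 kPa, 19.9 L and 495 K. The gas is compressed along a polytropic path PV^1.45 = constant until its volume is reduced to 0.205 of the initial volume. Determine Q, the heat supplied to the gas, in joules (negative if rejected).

1270 J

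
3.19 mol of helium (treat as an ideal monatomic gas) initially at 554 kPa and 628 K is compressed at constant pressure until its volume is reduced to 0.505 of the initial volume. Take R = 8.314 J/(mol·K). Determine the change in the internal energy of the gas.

-12400 J

V₁ = nRT₁/P₁ = 3.19×8.314×628/554 = 30.1 L.
Isobaric: P stays 554 kPa; V/T = const ⇒ T₂ = 317 K, V₂ = 15.2 L.
For an ideal gas ΔU = nCvΔT with Cv = (3/2)R = 12.5 J/(mol·K).
ΔU = 3.19×12.5×(317−628) = -12400 J.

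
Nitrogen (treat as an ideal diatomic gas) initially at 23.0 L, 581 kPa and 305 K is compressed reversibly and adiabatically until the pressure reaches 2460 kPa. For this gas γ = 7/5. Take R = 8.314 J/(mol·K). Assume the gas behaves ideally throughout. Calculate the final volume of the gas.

8.20 L

Adiabatic: T₂/T₁ = (P₂/P₁)^((γ−1)/γ) ⇒ T₂ = 305×(4.23)^0.286 = 461 K; V₂ = 8.20 L.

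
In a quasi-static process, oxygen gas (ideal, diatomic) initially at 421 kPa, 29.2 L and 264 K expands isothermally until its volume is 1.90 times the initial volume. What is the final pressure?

222 kPa

Isothermal: T stays 264 K; PV = const ⇒ V₂ = 55.5 L, P₂ = 222 kPa.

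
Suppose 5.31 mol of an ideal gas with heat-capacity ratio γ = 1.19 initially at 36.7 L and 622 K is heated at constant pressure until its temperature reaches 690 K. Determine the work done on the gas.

-3000 J

P₁ = nRT₁/V₁ = 5.31×8.314×622/36.7 = 748 kPa.
Isobaric: P stays 748 kPa; V/T = const ⇒ T₂ = 690 K, V₂ = 40.7 L.
W = PΔV = 748×(40.7−36.7) kPa·L = 3000 J.
Work done on the gas = −W_by = -3000 J.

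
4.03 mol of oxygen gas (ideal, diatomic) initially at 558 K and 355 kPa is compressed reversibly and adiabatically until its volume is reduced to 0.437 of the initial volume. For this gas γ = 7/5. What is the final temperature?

V₁ = nRT₁/P₁ = 4.03×8.314×558/355 = 52.7 L.
Adiabatic: TV^(γ−1) = const ⇒ T₂ = 558×(2.29)^0.400 = 777 K; PV^γ = const ⇒ P₂ = 1130 kPa.

777 K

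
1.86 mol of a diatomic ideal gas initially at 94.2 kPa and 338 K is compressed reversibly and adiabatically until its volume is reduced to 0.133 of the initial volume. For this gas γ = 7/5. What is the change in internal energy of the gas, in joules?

V₁ = nRT₁/P₁ = 1.86×8.314×338/94.2 = 55.5 L.
Adiabatic: TV^(γ−1) = const ⇒ T₂ = 338×(7.52)^0.400 = 757 K; PV^γ = const ⇒ P₂ = 1590 kPa.
For an ideal gas ΔU = nCvΔT with Cv = (5/2)R = 20.8 J/(mol·K).
ΔU = 1.86×20.8×(757−338) = 16200 J.

16200 J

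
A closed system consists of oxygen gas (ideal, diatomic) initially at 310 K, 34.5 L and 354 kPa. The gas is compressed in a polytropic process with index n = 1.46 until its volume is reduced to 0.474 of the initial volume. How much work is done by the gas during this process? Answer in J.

-10900 J

n = P₁V₁/(RT₁) = 354×34.5/(8.314×310) = 4.74 mol.
Polytropic n=1.46: T₂ = T₁(V₁/V₂)^(n−1) = 310×(2.11)^0.46 = 437 K; P₂ = P₁(V₁/V₂)^n = 1050 kPa.
W = (P₁V₁−P₂V₂)/(n−1) = (354×34.5−1050×16.4)/0.46 = -10900 J.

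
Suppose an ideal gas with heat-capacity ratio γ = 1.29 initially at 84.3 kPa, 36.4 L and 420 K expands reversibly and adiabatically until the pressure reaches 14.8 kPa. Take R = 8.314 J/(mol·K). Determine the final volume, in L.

Adiabatic: T₂/T₁ = (P₂/P₁)^((γ−1)/γ) ⇒ T₂ = 420×(0.176)^0.225 = 284 K; V₂ = 140 L.

140 L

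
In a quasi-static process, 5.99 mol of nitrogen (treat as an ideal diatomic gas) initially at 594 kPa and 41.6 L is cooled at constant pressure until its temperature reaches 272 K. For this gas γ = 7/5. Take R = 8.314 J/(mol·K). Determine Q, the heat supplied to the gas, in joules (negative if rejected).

T₁ = P₁V₁/(nR) = 594×41.6/(5.99×8.314) = 496 K.
Isobaric: P stays 594 kPa; V/T = const ⇒ T₂ = 272 K, V₂ = 22.8 L.
W = PΔV = 594×(22.8−41.6) kPa·L = -11200 J.
ΔU = nCvΔT = 5.99×20.8×(272−496) = -27900 J.
Q = ΔU + W = nCpΔT = -39100 J.

-39100 J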